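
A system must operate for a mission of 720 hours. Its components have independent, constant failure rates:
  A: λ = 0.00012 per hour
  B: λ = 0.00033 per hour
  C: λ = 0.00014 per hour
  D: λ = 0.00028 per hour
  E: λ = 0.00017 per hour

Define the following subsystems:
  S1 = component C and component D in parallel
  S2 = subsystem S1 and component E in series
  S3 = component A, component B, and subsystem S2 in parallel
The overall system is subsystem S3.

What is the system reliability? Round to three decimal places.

R(A) = exp(−0.00012 × 720) = 0.91723
R(B) = exp(−0.00033 × 720) = 0.78852
R(C) = exp(−0.00014 × 720) = 0.90411
R(D) = exp(−0.00028 × 720) = 0.81742
R(E) = exp(−0.00017 × 720) = 0.88479
Parallel (C and D): 1 − (1 − 0.90411)(1 − 0.81742) = 0.98249
Series ([0.98249] and E): 0.98249 × 0.88479 = 0.86930
Parallel (A, B, and [0.86930]): 1 − (1 − 0.91723)(1 − 0.78852)(1 − 0.86930) = 0.998

0.998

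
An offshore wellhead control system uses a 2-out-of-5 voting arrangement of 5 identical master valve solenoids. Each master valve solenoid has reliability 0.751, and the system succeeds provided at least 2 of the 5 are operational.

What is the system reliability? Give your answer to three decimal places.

R = Σ_{i=2}^{5} C(5,i) p^i (1−p)^{5−i} with p = 0.751
C(5,2)·0.751^2·0.249^3 = 0.08707
C(5,3)·0.751^3·0.249^2 = 0.26261
C(5,4)·0.751^4·0.249^1 = 0.39603
C(5,5)·0.751^5·0.249^0 = 0.23889
Sum = 0.985

0.985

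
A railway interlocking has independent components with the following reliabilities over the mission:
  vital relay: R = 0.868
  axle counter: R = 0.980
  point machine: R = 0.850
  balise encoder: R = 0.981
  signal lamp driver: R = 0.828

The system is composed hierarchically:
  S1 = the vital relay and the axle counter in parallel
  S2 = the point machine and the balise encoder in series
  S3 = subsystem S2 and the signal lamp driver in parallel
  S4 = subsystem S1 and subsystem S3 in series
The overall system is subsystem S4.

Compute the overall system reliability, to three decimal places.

Parallel (vital relay and axle counter): 1 − (1 − 0.86800)(1 − 0.98000) = 0.99736
Series (point machine and balise encoder): 0.85000 × 0.98100 = 0.83385
Parallel ([0.83385] and signal lamp driver): 1 − (1 − 0.83385)(1 − 0.82800) = 0.97142
Series ([0.99736] and [0.97142]): 0.99736 × 0.97142 = 0.969

0.969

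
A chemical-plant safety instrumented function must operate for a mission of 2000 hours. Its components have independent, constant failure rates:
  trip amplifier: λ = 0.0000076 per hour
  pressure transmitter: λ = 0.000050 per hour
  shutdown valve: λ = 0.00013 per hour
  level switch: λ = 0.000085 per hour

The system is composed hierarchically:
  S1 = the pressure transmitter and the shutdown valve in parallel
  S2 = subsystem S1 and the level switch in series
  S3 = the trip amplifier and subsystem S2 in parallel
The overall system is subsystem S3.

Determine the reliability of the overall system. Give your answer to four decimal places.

R(trip amplifier) = exp(−0.0000076 × 2000) = 0.984915
R(pressure transmitter) = exp(−0.000050 × 2000) = 0.904837
R(shutdown valve) = exp(−0.00013 × 2000) = 0.771052
R(level switch) = exp(−0.000085 × 2000) = 0.843665
Parallel (pressure transmitter and shutdown valve): 1 − (1 − 0.904837)(1 − 0.771052) = 0.978213
Series ([0.978213] and level switch): 0.978213 × 0.843665 = 0.825284
Parallel (trip amplifier and [0.825284]): 1 − (1 − 0.984915)(1 − 0.825284) = 0.9974

0.9974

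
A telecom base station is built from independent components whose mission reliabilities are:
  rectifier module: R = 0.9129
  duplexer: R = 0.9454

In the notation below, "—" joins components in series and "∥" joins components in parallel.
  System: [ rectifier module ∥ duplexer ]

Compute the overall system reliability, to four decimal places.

Parallel (rectifier module and duplexer): 1 − (1 − 0.912900)(1 − 0.945400) = 0.9952

0.9952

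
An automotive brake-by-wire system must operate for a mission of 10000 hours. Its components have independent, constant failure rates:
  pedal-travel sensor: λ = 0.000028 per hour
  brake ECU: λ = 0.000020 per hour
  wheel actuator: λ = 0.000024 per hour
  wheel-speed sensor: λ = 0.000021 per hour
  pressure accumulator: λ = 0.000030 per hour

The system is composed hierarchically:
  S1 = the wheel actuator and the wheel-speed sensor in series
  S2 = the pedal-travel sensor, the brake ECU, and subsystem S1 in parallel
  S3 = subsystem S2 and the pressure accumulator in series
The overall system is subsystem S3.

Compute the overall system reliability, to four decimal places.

0.7289

R(pedal-travel sensor) = exp(−0.000028 × 10000) = 0.755784
R(brake ECU) = exp(−0.000020 × 10000) = 0.818731
R(wheel actuator) = exp(−0.000024 × 10000) = 0.786628
R(wheel-speed sensor) = exp(−0.000021 × 10000) = 0.810584
R(pressure accumulator) = exp(−0.000030 × 10000) = 0.740818
Series (wheel actuator and wheel-speed sensor): 0.786628 × 0.810584 = 0.637628
Parallel (pedal-travel sensor, brake ECU, and [0.637628]): 1 − (1 − 0.755784)(1 − 0.818731)(1 − 0.637628) = 0.983958
Series ([0.983958] and pressure accumulator): 0.983958 × 0.740818 = 0.7289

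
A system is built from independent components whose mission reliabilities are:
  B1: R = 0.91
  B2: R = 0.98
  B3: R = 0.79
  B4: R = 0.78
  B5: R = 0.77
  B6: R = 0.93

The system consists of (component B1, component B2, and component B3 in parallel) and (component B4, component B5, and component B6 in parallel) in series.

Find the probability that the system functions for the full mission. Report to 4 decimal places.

Parallel (B1, B2, and B3): 1 − (1 − 0.910000)(1 − 0.980000)(1 − 0.790000) = 0.999622
Parallel (B4, B5, and B6): 1 − (1 − 0.780000)(1 − 0.770000)(1 − 0.930000) = 0.996458
Series ([0.999622] and [0.996458]): 0.999622 × 0.996458 = 0.9961

0.9961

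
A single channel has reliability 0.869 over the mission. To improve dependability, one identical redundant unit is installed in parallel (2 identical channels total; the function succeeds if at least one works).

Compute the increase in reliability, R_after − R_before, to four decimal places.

R_before = 0.869
R_after = 1 − (1 − 0.869)^2 = 0.9828
ΔR = 0.9828 − 0.869 = 0.1138

0.1138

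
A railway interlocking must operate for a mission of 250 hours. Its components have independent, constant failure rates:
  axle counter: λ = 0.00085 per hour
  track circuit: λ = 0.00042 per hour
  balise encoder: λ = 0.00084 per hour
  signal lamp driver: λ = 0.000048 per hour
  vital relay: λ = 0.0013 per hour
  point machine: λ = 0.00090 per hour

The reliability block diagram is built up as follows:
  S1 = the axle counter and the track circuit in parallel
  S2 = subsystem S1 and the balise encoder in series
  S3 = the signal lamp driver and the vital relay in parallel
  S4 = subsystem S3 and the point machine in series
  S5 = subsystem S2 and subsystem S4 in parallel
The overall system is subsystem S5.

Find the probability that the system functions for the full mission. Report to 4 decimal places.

R(axle counter) = exp(−0.00085 × 250) = 0.808560
R(track circuit) = exp(−0.00042 × 250) = 0.900325
R(balise encoder) = exp(−0.00084 × 250) = 0.810584
R(signal lamp driver) = exp(−0.000048 × 250) = 0.988072
R(vital relay) = exp(−0.0013 × 250) = 0.722527
R(point machine) = exp(−0.00090 × 250) = 0.798516
Parallel (axle counter and track circuit): 1 − (1 − 0.808560)(1 − 0.900325) = 0.980918
Series ([0.980918] and balise encoder): 0.980918 × 0.810584 = 0.795116
Parallel (signal lamp driver and vital relay): 1 − (1 − 0.988072)(1 − 0.722527) = 0.996690
Series ([0.996690] and point machine): 0.996690 × 0.798516 = 0.795873
Parallel ([0.795116] and [0.795873]): 1 − (1 − 0.795116)(1 − 0.795873) = 0.9582

0.9582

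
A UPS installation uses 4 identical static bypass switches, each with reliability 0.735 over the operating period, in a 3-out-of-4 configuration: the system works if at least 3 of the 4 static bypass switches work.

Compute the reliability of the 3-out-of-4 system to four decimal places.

R = Σ_{i=3}^{4} C(4,i) p^i (1−p)^{4−i} with p = 0.735
C(4,3)·0.735^3·0.265^1 = 0.420889
C(4,4)·0.735^4·0.265^0 = 0.291843
Sum = 0.7127

0.7127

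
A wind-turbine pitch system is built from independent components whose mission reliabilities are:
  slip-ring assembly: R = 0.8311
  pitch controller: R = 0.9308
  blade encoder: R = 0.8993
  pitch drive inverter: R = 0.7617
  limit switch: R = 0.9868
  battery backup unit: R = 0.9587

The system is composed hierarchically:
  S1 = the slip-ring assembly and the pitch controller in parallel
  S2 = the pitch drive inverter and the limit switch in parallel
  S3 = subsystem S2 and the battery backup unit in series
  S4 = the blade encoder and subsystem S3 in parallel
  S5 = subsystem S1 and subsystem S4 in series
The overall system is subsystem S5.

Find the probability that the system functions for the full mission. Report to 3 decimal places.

Parallel (slip-ring assembly and pitch controller): 1 − (1 − 0.83110)(1 − 0.93080) = 0.98831
Parallel (pitch drive inverter and limit switch): 1 − (1 − 0.76170)(1 − 0.98680) = 0.99685
Series ([0.99685] and battery backup unit): 0.99685 × 0.95870 = 0.95568
Parallel (blade encoder and [0.95568]): 1 − (1 − 0.89930)(1 − 0.95568) = 0.99554
Series ([0.98831] and [0.99554]): 0.98831 × 0.99554 = 0.984

0.984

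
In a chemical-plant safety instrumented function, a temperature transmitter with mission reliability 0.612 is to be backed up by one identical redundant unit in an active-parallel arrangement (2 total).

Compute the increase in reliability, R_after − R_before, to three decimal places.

R_before = 0.612
R_after = 1 − (1 − 0.612)^2 = 0.849
ΔR = 0.849 − 0.612 = 0.237

0.237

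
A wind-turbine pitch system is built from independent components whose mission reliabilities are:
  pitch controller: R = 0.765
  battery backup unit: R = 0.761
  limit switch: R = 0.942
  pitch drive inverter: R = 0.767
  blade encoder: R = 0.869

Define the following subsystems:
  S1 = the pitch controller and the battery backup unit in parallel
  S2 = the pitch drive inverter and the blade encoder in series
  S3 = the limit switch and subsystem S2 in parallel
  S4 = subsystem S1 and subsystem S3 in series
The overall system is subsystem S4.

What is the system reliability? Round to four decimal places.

Parallel (pitch controller and battery backup unit): 1 − (1 − 0.765000)(1 − 0.761000) = 0.943835
Series (pitch drive inverter and blade encoder): 0.767000 × 0.869000 = 0.666523
Parallel (limit switch and [0.666523]): 1 − (1 − 0.942000)(1 − 0.666523) = 0.980658
Series ([0.943835] and [0.980658]): 0.943835 × 0.980658 = 0.9256

0.9256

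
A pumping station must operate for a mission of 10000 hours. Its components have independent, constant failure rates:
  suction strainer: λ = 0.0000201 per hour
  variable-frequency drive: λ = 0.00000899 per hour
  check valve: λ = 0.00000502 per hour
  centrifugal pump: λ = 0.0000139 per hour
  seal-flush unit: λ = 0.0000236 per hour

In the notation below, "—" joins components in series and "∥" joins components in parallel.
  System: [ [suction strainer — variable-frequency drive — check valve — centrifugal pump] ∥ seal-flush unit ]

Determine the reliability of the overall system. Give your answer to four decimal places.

0.9198

R(suction strainer) = exp(−0.0000201 × 10000) = 0.817912
R(variable-frequency drive) = exp(−0.00000899 × 10000) = 0.914023
R(check valve) = exp(−0.00000502 × 10000) = 0.951039
R(centrifugal pump) = exp(−0.0000139 × 10000) = 0.870228
R(seal-flush unit) = exp(−0.0000236 × 10000) = 0.789781
Series (suction strainer, variable-frequency drive, check valve, and centrifugal pump): 0.817912 × 0.914023 × 0.951039 × 0.870228 = 0.618721
Parallel ([0.618721] and seal-flush unit): 1 − (1 − 0.618721)(1 − 0.789781) = 0.9198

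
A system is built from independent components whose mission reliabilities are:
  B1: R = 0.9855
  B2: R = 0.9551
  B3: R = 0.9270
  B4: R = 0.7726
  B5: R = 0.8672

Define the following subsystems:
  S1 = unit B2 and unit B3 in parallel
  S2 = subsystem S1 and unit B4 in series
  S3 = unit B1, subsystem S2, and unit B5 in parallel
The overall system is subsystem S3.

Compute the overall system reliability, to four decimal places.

Parallel (B2 and B3): 1 − (1 − 0.955100)(1 − 0.927000) = 0.996722
Series ([0.996722] and B4): 0.996722 × 0.772600 = 0.770067
Parallel (B1, [0.770067], and B5): 1 − (1 − 0.985500)(1 − 0.770067)(1 − 0.867200) = 0.9996

0.9996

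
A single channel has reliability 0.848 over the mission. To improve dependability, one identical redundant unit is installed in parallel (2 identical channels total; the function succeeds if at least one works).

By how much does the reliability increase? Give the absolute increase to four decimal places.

R_before = 0.848
R_after = 1 − (1 − 0.848)^2 = 0.9769
ΔR = 0.9769 − 0.848 = 0.1289

0.1289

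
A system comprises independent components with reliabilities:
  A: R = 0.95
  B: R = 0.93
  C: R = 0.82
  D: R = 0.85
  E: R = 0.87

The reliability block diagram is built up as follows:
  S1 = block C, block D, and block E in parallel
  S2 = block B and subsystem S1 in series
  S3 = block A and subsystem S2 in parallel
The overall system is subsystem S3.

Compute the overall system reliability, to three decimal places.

Parallel (C, D, and E): 1 − (1 − 0.82000)(1 − 0.85000)(1 − 0.87000) = 0.99649
Series (B and [0.99649]): 0.93000 × 0.99649 = 0.92674
Parallel (A and [0.92674]): 1 − (1 − 0.95000)(1 − 0.92674) = 0.996

0.996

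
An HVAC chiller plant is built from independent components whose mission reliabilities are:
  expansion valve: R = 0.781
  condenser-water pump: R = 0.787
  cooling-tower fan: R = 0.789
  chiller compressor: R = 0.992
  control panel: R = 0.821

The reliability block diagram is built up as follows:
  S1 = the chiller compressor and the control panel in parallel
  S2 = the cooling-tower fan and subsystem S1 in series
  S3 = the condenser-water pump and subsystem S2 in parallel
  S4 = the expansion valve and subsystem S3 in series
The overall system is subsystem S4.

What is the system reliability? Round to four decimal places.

0.7457

Parallel (chiller compressor and control panel): 1 − (1 − 0.992000)(1 − 0.821000) = 0.998568
Series (cooling-tower fan and [0.998568]): 0.789000 × 0.998568 = 0.787870
Parallel (condenser-water pump and [0.787870]): 1 − (1 − 0.787000)(1 − 0.787870) = 0.954816
Series (expansion valve and [0.954816]): 0.781000 × 0.954816 = 0.7457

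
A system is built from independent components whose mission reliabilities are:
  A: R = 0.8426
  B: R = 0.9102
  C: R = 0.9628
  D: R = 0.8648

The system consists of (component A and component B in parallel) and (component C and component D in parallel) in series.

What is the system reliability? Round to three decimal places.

Parallel (A and B): 1 − (1 − 0.84260)(1 − 0.91020) = 0.98587
Parallel (C and D): 1 − (1 − 0.96280)(1 − 0.86480) = 0.99497
Series ([0.98587] and [0.99497]): 0.98587 × 0.99497 = 0.981

0.981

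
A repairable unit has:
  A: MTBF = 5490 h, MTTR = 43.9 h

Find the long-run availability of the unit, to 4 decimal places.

A(A) = MTBF/(MTBF+MTTR) = 5490/(5490+43.9) = 0.9921

0.9921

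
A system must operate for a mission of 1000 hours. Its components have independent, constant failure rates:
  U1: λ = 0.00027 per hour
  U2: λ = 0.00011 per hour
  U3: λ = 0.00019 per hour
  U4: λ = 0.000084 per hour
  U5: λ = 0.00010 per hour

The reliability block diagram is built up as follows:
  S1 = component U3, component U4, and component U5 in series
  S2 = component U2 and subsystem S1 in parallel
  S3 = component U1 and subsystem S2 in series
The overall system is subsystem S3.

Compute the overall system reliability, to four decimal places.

0.7386

R(U1) = exp(−0.00027 × 1000) = 0.763379
R(U2) = exp(−0.00011 × 1000) = 0.895834
R(U3) = exp(−0.00019 × 1000) = 0.826959
R(U4) = exp(−0.000084 × 1000) = 0.919431
R(U5) = exp(−0.00010 × 1000) = 0.904837
Series (U3, U4, and U5): 0.826959 × 0.919431 × 0.904837 = 0.687976
Parallel (U2 and [0.687976]): 1 − (1 − 0.895834)(1 − 0.687976) = 0.967498
Series (U1 and [0.967498]): 0.763379 × 0.967498 = 0.7386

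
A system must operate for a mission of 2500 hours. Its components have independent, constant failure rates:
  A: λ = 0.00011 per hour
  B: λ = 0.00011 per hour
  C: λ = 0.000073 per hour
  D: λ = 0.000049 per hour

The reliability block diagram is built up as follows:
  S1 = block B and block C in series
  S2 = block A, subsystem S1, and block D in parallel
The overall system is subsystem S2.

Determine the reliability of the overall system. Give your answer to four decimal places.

0.9898

R(A) = exp(−0.00011 × 2500) = 0.759572
R(B) = exp(−0.00011 × 2500) = 0.759572
R(C) = exp(−0.000073 × 2500) = 0.833185
R(D) = exp(−0.000049 × 2500) = 0.884706
Series (B and C): 0.759572 × 0.833185 = 0.632864
Parallel (A, [0.632864], and D): 1 − (1 − 0.759572)(1 − 0.632864)(1 − 0.884706) = 0.9898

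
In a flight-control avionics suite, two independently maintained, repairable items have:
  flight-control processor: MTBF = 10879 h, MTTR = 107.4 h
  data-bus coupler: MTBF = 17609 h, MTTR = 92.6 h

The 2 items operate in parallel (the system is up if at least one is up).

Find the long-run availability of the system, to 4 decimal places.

0.9999

A(flight-control processor) = MTBF/(MTBF+MTTR) = 10879/(10879+107.4) = 0.990224
A(data-bus coupler) = MTBF/(MTBF+MTTR) = 17609/(17609+92.6) = 0.994769
Parallel availability: 1 − (1 − 0.990224)(1 − 0.994769) = 0.9999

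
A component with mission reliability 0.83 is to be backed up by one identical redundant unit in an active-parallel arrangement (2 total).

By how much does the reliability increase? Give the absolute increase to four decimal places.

0.1411

R_before = 0.83
R_after = 1 − (1 − 0.83)^2 = 0.9711
ΔR = 0.9711 − 0.83 = 0.1411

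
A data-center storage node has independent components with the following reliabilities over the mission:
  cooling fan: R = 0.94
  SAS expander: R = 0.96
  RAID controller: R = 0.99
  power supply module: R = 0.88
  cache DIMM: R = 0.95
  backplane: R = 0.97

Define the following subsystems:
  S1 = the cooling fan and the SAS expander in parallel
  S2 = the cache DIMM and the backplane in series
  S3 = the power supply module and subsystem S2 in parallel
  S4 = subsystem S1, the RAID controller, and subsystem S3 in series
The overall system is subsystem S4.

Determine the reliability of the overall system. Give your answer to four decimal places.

Parallel (cooling fan and SAS expander): 1 − (1 − 0.940000)(1 − 0.960000) = 0.997600
Series (cache DIMM and backplane): 0.950000 × 0.970000 = 0.921500
Parallel (power supply module and [0.921500]): 1 − (1 − 0.880000)(1 − 0.921500) = 0.990580
Series ([0.997600], RAID controller, and [0.990580]): 0.997600 × 0.990000 × 0.990580 = 0.9783

0.9783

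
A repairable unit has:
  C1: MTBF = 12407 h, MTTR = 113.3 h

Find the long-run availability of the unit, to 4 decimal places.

0.9910

A(C1) = MTBF/(MTBF+MTTR) = 12407/(12407+113.3) = 0.9910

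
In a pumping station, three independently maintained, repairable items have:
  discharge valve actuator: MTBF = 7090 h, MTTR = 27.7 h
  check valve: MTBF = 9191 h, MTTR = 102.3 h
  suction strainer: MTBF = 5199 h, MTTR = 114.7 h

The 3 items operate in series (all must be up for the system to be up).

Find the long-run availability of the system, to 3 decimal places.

0.964

A(discharge valve actuator) = MTBF/(MTBF+MTTR) = 7090/(7090+27.7) = 0.996108
A(check valve) = MTBF/(MTBF+MTTR) = 9191/(9191+102.3) = 0.988992
A(suction strainer) = MTBF/(MTBF+MTTR) = 5199/(5199+114.7) = 0.978414
Series availability: 0.996108 × 0.988992 × 0.978414 = 0.964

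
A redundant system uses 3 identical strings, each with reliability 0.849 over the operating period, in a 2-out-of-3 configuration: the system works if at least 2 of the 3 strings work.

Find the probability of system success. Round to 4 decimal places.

R = Σ_{i=2}^{3} C(3,i) p^i (1−p)^{3−i} with p = 0.849
C(3,2)·0.849^2·0.151^1 = 0.326523
C(3,3)·0.849^3·0.151^0 = 0.611960
Sum = 0.9385

0.9385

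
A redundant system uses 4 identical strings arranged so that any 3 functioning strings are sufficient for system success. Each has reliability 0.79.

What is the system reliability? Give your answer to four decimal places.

R = Σ_{i=3}^{4} C(4,i) p^i (1−p)^{4−i} with p = 0.79
C(4,3)·0.79^3·0.21^1 = 0.414153
C(4,4)·0.79^4·0.21^0 = 0.389501
Sum = 0.8037

0.8037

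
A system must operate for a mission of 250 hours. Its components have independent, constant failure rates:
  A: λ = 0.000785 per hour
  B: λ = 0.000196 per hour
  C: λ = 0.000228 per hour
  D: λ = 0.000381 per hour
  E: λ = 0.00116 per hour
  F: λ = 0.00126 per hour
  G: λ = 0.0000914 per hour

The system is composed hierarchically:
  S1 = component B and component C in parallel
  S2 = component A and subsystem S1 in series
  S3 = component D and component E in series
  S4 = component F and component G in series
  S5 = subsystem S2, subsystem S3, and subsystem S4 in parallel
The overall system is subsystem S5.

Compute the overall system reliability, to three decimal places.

R(A) = exp(−0.000785 × 250) = 0.82181
R(B) = exp(−0.000196 × 250) = 0.95218
R(C) = exp(−0.000228 × 250) = 0.94459
R(D) = exp(−0.000381 × 250) = 0.90915
R(E) = exp(−0.00116 × 250) = 0.74826
R(F) = exp(−0.00126 × 250) = 0.72979
R(G) = exp(−0.0000914 × 250) = 0.97741
Parallel (B and C): 1 − (1 − 0.95218)(1 − 0.94459) = 0.99735
Series (A and [0.99735]): 0.82181 × 0.99735 = 0.81963
Series (D and E): 0.90915 × 0.74826 = 0.68028
Series (F and G): 0.72979 × 0.97741 = 0.71330
Parallel ([0.81963], [0.68028], and [0.71330]): 1 − (1 − 0.81963)(1 − 0.68028)(1 − 0.71330) = 0.983

0.983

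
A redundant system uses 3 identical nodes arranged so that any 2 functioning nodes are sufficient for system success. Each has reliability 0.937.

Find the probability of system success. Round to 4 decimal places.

R = Σ_{i=2}^{3} C(3,i) p^i (1−p)^{3−i} with p = 0.937
C(3,2)·0.937^2·0.063^1 = 0.165936
C(3,3)·0.937^3·0.063^0 = 0.822657
Sum = 0.9886

0.9886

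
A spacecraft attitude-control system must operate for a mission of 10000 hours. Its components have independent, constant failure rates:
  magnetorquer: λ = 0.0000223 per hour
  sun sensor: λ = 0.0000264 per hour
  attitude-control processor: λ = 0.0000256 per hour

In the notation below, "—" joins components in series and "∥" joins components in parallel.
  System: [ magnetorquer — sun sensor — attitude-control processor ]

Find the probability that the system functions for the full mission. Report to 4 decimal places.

R(magnetorquer) = exp(−0.0000223 × 10000) = 0.800115
R(sun sensor) = exp(−0.0000264 × 10000) = 0.767974
R(attitude-control processor) = exp(−0.0000256 × 10000) = 0.774142
Series (magnetorquer, sun sensor, and attitude-control processor): 0.800115 × 0.767974 × 0.774142 = 0.4757

0.4757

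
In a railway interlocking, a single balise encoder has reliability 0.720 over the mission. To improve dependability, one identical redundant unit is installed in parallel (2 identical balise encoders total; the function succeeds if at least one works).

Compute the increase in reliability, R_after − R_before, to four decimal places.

R_before = 0.720
R_after = 1 − (1 − 0.720)^2 = 0.9216
ΔR = 0.9216 − 0.720 = 0.2016

0.2016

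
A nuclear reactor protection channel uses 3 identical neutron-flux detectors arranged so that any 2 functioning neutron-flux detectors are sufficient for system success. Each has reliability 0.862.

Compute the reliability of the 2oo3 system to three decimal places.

R = Σ_{i=2}^{3} C(3,i) p^i (1−p)^{3−i} with p = 0.862
C(3,2)·0.862^2·0.138^1 = 0.30762
C(3,3)·0.862^3·0.138^0 = 0.64050
Sum = 0.948

0.948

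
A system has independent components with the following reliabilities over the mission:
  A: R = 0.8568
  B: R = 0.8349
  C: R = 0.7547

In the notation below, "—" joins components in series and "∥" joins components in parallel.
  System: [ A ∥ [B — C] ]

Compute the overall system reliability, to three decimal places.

0.947

Series (B and C): 0.83490 × 0.75470 = 0.63010
Parallel (A and [0.63010]): 1 − (1 − 0.85680)(1 − 0.63010) = 0.947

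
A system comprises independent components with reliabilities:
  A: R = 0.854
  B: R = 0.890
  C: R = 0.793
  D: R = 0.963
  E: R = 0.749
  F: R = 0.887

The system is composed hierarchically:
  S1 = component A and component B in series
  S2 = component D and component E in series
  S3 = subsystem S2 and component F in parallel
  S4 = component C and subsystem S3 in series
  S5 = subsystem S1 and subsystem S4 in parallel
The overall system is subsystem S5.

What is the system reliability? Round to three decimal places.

0.944

Series (A and B): 0.85400 × 0.89000 = 0.76006
Series (D and E): 0.96300 × 0.74900 = 0.72129
Parallel ([0.72129] and F): 1 − (1 − 0.72129)(1 − 0.88700) = 0.96851
Series (C and [0.96851]): 0.79300 × 0.96851 = 0.76803
Parallel ([0.76006] and [0.76803]): 1 − (1 − 0.76006)(1 − 0.76803) = 0.944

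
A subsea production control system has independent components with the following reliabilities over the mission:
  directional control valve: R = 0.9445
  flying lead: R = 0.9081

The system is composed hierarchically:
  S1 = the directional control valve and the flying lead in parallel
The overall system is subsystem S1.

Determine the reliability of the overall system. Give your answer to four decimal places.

Parallel (directional control valve and flying lead): 1 − (1 − 0.944500)(1 − 0.908100) = 0.9949

0.9949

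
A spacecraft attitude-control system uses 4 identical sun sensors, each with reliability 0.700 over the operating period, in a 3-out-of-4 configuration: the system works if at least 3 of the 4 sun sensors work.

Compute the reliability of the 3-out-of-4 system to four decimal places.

R = Σ_{i=3}^{4} C(4,i) p^i (1−p)^{4−i} with p = 0.700
C(4,3)·0.700^3·0.300^1 = 0.411600
C(4,4)·0.700^4·0.300^0 = 0.240100
Sum = 0.6517

0.6517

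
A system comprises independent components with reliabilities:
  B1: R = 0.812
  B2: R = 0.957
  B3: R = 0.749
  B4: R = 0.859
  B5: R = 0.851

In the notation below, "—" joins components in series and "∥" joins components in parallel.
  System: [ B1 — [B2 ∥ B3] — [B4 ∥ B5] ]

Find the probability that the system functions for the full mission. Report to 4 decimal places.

0.7864

Parallel (B2 and B3): 1 − (1 − 0.957000)(1 − 0.749000) = 0.989207
Parallel (B4 and B5): 1 − (1 − 0.859000)(1 − 0.851000) = 0.978991
Series (B1, [0.989207], and [0.978991]): 0.812000 × 0.989207 × 0.978991 = 0.7864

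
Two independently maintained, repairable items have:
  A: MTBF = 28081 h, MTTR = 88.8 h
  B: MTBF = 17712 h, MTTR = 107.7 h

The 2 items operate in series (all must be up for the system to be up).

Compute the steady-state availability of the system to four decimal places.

0.9908

A(A) = MTBF/(MTBF+MTTR) = 28081/(28081+88.8) = 0.996848
A(B) = MTBF/(MTBF+MTTR) = 17712/(17712+107.7) = 0.993956
Series availability: 0.996848 × 0.993956 = 0.9908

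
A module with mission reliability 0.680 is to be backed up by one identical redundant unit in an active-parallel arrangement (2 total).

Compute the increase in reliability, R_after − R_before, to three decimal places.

R_before = 0.680
R_after = 1 − (1 − 0.680)^2 = 0.898
ΔR = 0.898 − 0.680 = 0.218

0.218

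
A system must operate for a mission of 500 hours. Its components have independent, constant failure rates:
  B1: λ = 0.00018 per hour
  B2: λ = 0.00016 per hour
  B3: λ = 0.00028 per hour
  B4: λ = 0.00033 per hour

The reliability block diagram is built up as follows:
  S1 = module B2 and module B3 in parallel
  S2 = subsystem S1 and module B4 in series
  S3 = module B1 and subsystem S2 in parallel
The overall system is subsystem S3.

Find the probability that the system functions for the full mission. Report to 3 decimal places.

0.986

R(B1) = exp(−0.00018 × 500) = 0.91393
R(B2) = exp(−0.00016 × 500) = 0.92312
R(B3) = exp(−0.00028 × 500) = 0.86936
R(B4) = exp(−0.00033 × 500) = 0.84789
Parallel (B2 and B3): 1 − (1 − 0.92312)(1 − 0.86936) = 0.98996
Series ([0.98996] and B4): 0.98996 × 0.84789 = 0.83938
Parallel (B1 and [0.83938]): 1 − (1 − 0.91393)(1 − 0.83938) = 0.986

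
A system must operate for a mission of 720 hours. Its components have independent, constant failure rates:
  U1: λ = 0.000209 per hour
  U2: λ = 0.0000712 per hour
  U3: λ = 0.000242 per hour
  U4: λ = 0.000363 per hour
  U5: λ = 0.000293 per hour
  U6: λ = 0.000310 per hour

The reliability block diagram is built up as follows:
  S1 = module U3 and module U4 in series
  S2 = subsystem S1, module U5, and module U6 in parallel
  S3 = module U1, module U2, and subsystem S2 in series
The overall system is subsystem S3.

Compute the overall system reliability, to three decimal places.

R(U1) = exp(−0.000209 × 720) = 0.86029
R(U2) = exp(−0.0000712 × 720) = 0.95003
R(U3) = exp(−0.000242 × 720) = 0.84010
R(U4) = exp(−0.000363 × 720) = 0.77000
R(U5) = exp(−0.000293 × 720) = 0.80981
R(U6) = exp(−0.000310 × 720) = 0.79995
Series (U3 and U4): 0.84010 × 0.77000 = 0.64688
Parallel ([0.64688], U5, and U6): 1 − (1 − 0.64688)(1 − 0.80981)(1 − 0.79995) = 0.98656
Series (U1, U2, and [0.98656]): 0.86029 × 0.95003 × 0.98656 = 0.806

0.806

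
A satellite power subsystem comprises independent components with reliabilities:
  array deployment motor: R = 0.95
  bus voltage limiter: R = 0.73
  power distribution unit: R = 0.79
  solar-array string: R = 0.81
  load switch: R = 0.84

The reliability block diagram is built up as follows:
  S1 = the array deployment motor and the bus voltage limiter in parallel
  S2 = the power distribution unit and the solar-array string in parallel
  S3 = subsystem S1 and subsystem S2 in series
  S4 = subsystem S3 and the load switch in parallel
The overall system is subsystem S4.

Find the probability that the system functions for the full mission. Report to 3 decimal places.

0.992

Parallel (array deployment motor and bus voltage limiter): 1 − (1 − 0.95000)(1 − 0.73000) = 0.98650
Parallel (power distribution unit and solar-array string): 1 − (1 − 0.79000)(1 − 0.81000) = 0.96010
Series ([0.98650] and [0.96010]): 0.98650 × 0.96010 = 0.94714
Parallel ([0.94714] and load switch): 1 − (1 − 0.94714)(1 − 0.84000) = 0.992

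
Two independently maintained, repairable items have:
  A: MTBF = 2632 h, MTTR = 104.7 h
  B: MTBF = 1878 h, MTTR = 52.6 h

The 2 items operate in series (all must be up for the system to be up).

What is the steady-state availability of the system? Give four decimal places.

0.9355

A(A) = MTBF/(MTBF+MTTR) = 2632/(2632+104.7) = 0.961742
A(B) = MTBF/(MTBF+MTTR) = 1878/(1878+52.6) = 0.972755
Series availability: 0.961742 × 0.972755 = 0.9355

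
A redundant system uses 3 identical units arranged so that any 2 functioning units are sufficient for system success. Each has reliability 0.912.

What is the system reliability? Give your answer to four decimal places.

0.9781

R = Σ_{i=2}^{3} C(3,i) p^i (1−p)^{3−i} with p = 0.912
C(3,2)·0.912^2·0.088^1 = 0.219580
C(3,3)·0.912^3·0.088^0 = 0.758551
Sum = 0.9781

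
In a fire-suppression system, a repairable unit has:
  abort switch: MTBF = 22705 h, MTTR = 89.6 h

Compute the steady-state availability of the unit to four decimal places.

A(abort switch) = MTBF/(MTBF+MTTR) = 22705/(22705+89.6) = 0.9961

0.9961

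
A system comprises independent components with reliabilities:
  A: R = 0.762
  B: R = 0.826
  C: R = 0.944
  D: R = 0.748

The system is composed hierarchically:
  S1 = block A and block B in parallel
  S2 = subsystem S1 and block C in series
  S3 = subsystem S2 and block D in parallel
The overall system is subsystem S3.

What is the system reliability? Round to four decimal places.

Parallel (A and B): 1 − (1 − 0.762000)(1 − 0.826000) = 0.958588
Series ([0.958588] and C): 0.958588 × 0.944000 = 0.904907
Parallel ([0.904907] and D): 1 − (1 − 0.904907)(1 − 0.748000) = 0.9760

0.9760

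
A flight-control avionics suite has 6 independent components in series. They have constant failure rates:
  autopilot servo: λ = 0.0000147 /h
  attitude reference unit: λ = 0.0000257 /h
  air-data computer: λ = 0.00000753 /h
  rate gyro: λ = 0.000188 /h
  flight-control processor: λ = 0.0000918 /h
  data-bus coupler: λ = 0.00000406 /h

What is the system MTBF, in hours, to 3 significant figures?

Series of exponential components: λ_sys = Σ λ_i
λ_sys = 0.0000147 + 0.0000257 + 0.00000753 + 0.000188 + 0.0000918 + 0.00000406 = 3.3179e-04 /h
MTBF = 1 / λ_sys = 3010 h

3010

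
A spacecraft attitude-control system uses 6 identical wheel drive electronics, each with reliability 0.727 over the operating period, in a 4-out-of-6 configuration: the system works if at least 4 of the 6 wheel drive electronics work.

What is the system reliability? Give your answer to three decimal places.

R = Σ_{i=4}^{6} C(6,i) p^i (1−p)^{6−i} with p = 0.727
C(6,4)·0.727^4·0.273^2 = 0.31229
C(6,5)·0.727^5·0.273^1 = 0.33265
C(6,6)·0.727^6·0.273^0 = 0.14764
Sum = 0.793

0.793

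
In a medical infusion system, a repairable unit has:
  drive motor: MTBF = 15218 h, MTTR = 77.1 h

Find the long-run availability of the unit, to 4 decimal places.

A(drive motor) = MTBF/(MTBF+MTTR) = 15218/(15218+77.1) = 0.9950

0.9950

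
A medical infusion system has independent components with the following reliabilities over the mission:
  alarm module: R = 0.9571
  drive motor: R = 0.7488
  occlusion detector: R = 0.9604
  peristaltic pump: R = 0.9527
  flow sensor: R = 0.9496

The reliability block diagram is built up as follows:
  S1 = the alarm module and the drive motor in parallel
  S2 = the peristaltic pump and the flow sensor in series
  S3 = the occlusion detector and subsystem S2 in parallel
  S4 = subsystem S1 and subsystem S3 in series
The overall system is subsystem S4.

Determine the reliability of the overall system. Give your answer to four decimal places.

Parallel (alarm module and drive motor): 1 − (1 − 0.957100)(1 − 0.748800) = 0.989224
Series (peristaltic pump and flow sensor): 0.952700 × 0.949600 = 0.904684
Parallel (occlusion detector and [0.904684]): 1 − (1 − 0.960400)(1 − 0.904684) = 0.996225
Series ([0.989224] and [0.996225]): 0.989224 × 0.996225 = 0.9855

0.9855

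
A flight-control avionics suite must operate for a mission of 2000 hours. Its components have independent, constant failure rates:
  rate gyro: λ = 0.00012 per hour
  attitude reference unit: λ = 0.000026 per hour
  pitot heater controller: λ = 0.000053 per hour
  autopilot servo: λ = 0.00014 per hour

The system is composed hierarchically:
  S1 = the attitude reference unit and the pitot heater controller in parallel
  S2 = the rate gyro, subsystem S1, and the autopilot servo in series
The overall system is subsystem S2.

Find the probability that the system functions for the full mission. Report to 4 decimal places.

R(rate gyro) = exp(−0.00012 × 2000) = 0.786628
R(attitude reference unit) = exp(−0.000026 × 2000) = 0.949329
R(pitot heater controller) = exp(−0.000053 × 2000) = 0.899425
R(autopilot servo) = exp(−0.00014 × 2000) = 0.755784
Parallel (attitude reference unit and pitot heater controller): 1 − (1 − 0.949329)(1 − 0.899425) = 0.994904
Series (rate gyro, [0.994904], and autopilot servo): 0.786628 × 0.994904 × 0.755784 = 0.5915

0.5915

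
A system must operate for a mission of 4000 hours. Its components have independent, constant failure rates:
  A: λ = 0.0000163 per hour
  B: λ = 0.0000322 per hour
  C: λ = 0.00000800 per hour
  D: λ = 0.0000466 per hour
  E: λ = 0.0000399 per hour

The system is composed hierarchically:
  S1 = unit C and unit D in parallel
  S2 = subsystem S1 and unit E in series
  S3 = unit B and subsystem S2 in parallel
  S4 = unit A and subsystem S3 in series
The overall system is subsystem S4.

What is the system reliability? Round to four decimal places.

0.9197

R(A) = exp(−0.0000163 × 4000) = 0.936880
R(B) = exp(−0.0000322 × 4000) = 0.879150
R(C) = exp(−0.00000800 × 4000) = 0.968507
R(D) = exp(−0.0000466 × 4000) = 0.829942
R(E) = exp(−0.0000399 × 4000) = 0.852485
Parallel (C and D): 1 − (1 − 0.968507)(1 − 0.829942) = 0.994644
Series ([0.994644] and E): 0.994644 × 0.852485 = 0.847919
Parallel (B and [0.847919]): 1 − (1 − 0.879150)(1 − 0.847919) = 0.981621
Series (A and [0.981621]): 0.936880 × 0.981621 = 0.9197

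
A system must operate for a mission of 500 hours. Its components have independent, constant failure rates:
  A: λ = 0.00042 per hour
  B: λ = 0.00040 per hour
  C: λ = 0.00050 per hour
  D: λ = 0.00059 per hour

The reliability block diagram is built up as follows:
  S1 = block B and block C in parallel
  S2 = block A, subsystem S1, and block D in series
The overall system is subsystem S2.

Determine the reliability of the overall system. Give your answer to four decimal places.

R(A) = exp(−0.00042 × 500) = 0.810584
R(B) = exp(−0.00040 × 500) = 0.818731
R(C) = exp(−0.00050 × 500) = 0.778801
R(D) = exp(−0.00059 × 500) = 0.744532
Parallel (B and C): 1 − (1 − 0.818731)(1 − 0.778801) = 0.959903
Series (A, [0.959903], and D): 0.810584 × 0.959903 × 0.744532 = 0.5793

0.5793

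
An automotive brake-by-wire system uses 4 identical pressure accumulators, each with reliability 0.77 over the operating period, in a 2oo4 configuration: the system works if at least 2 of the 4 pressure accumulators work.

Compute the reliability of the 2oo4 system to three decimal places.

R = Σ_{i=2}^{4} C(4,i) p^i (1−p)^{4−i} with p = 0.77
C(4,2)·0.77^2·0.23^2 = 0.18819
C(4,3)·0.77^3·0.23^1 = 0.42001
C(4,4)·0.77^4·0.23^0 = 0.35153
Sum = 0.960

0.960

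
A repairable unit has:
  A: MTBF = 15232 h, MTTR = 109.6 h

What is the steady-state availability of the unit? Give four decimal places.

A(A) = MTBF/(MTBF+MTTR) = 15232/(15232+109.6) = 0.9929

0.9929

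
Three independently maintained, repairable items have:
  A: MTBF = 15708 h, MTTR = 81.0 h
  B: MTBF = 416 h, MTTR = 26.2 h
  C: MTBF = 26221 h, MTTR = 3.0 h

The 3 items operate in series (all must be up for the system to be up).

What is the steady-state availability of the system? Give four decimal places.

A(A) = MTBF/(MTBF+MTTR) = 15708/(15708+81.0) = 0.994870
A(B) = MTBF/(MTBF+MTTR) = 416/(416+26.2) = 0.940751
A(C) = MTBF/(MTBF+MTTR) = 26221/(26221+3.0) = 0.999886
Series availability: 0.994870 × 0.940751 × 0.999886 = 0.9358

0.9358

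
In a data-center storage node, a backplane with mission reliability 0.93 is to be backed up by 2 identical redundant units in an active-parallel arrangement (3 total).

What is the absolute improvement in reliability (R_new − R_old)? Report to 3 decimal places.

R_before = 0.93
R_after = 1 − (1 − 0.93)^3 = 1.000
ΔR = 1.000 − 0.93 = 0.070

0.070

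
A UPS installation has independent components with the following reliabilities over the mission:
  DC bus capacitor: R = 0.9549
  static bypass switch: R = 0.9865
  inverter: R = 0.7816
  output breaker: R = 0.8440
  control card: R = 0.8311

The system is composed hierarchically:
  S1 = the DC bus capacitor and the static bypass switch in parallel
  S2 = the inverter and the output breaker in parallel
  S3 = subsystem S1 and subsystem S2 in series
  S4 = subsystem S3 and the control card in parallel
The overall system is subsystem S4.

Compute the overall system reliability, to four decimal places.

Parallel (DC bus capacitor and static bypass switch): 1 − (1 − 0.954900)(1 − 0.986500) = 0.999391
Parallel (inverter and output breaker): 1 − (1 − 0.781600)(1 − 0.844000) = 0.965930
Series ([0.999391] and [0.965930]): 0.999391 × 0.965930 = 0.965342
Parallel ([0.965342] and control card): 1 − (1 − 0.965342)(1 − 0.831100) = 0.9941

0.9941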